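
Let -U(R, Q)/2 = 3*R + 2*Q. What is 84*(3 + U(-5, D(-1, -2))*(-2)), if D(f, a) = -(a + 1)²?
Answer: -5460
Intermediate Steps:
D(f, a) = -(1 + a)²
U(R, Q) = -6*R - 4*Q (U(R, Q) = -2*(3*R + 2*Q) = -2*(2*Q + 3*R) = -6*R - 4*Q)
84*(3 + U(-5, D(-1, -2))*(-2)) = 84*(3 + (-6*(-5) - (-4)*(1 - 2)²)*(-2)) = 84*(3 + (30 - (-4)*(-1)²)*(-2)) = 84*(3 + (30 - (-4))*(-2)) = 84*(3 + (30 - 4*(-1))*(-2)) = 84*(3 + (30 + 4)*(-2)) = 84*(3 + 34*(-2)) = 84*(3 - 68) = 84*(-65) = -5460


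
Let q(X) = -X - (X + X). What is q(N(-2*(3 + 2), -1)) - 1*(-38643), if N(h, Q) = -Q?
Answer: 38640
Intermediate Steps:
q(X) = -3*X (q(X) = -X - 2*X = -3*X)
q(N(-2*(3 + 2), -1)) - 1*(-38643) = -(-3)*(-1) - 1*(-38643) = -3*1 + 38643 = -3 + 38643 = 38640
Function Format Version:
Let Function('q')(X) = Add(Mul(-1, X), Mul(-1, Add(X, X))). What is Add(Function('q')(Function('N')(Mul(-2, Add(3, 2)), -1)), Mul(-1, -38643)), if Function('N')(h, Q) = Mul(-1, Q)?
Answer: 38640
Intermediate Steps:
Function('q')(X) = Mul(-3, X) (Function('q')(X) = Add(Mul(-1, X), Mul(-1, Mul(2, X))) = Add(Mul(-1, X), Mul(-2, X)) = Mul(-3, X))
Add(Function('q')(Function('N')(Mul(-2, Add(3, 2)), -1)), Mul(-1, -38643)) = Add(Mul(-3, Mul(-1, -1)), Mul(-1, -38643)) = Add(Mul(-3, 1), 38643) = Add(-3, 38643) = 38640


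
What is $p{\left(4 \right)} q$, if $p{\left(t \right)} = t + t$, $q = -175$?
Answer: $-1400$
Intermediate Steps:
$p{\left(t \right)} = 2 t$
$p{\left(4 \right)} q = 2 \cdot 4 \left(-175\right) = 8 \left(-175\right) = -1400$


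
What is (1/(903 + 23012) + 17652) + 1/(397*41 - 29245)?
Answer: 5474409806493/310129720 ≈ 17652.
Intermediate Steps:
(1/(903 + 23012) + 17652) + 1/(397*41 - 29245) = (1/23915 + 17652) + 1/(16277 - 29245) = (1/23915 + 17652) + 1/(-12968) = 422147581/23915 - 1/12968 = 5474409806493/310129720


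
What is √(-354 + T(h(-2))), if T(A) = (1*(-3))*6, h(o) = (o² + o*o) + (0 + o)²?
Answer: 2*I*√93 ≈ 19.287*I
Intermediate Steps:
h(o) = 3*o² (h(o) = (o² + o²) + o² = 2*o² + o² = 3*o²)
T(A) = -18 (T(A) = -3*6 = -18)
√(-354 + T(h(-2))) = √(-354 - 18) = √(-372) = 2*I*√93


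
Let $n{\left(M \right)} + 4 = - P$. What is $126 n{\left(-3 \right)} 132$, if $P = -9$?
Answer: $83160$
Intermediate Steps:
$n{\left(M \right)} = 5$ ($n{\left(M \right)} = -4 - -9 = -4 + 9 = 5$)
$126 n{\left(-3 \right)} 132 = 126 \cdot 5 \cdot 132 = 630 \cdot 132 = 83160$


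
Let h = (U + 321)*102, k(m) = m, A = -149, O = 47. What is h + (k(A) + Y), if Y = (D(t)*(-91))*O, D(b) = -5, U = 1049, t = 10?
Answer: 160976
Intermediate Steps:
Y = 21385 (Y = -5*(-91)*47 = 455*47 = 21385)
h = 139740 (h = (1049 + 321)*102 = 1370*102 = 139740)
h + (k(A) + Y) = 139740 + (-149 + 21385) = 139740 + 21236 = 160976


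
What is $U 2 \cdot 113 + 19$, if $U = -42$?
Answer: $-9473$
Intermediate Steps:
$U 2 \cdot 113 + 19 = - 42 \cdot 2 \cdot 113 + 19 = \left(-42\right) 226 + 19 = -9492 + 19 = -9473$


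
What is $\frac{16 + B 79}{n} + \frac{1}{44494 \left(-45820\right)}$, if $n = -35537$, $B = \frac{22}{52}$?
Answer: $- \frac{1309874900881}{941847631373480} \approx -0.0013907$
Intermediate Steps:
$B = \frac{11}{26}$ ($B = 22 \cdot \frac{1}{52} = \frac{11}{26} \approx 0.42308$)
$\frac{16 + B 79}{n} + \frac{1}{44494 \left(-45820\right)} = \frac{16 + \frac{11}{26} \cdot 79}{-35537} + \frac{1}{44494 \left(-45820\right)} = \left(16 + \frac{869}{26}\right) \left(- \frac{1}{35537}\right) + \frac{1}{44494} \left(- \frac{1}{45820}\right) = \frac{1285}{26} \left(- \frac{1}{35537}\right) - \frac{1}{2038715080} = - \frac{1285}{923962} - \frac{1}{2038715080} = - \frac{1309874900881}{941847631373480}$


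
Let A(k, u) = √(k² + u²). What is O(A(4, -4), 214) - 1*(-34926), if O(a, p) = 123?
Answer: 35049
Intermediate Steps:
O(A(4, -4), 214) - 1*(-34926) = 123 - 1*(-34926) = 123 + 34926 = 35049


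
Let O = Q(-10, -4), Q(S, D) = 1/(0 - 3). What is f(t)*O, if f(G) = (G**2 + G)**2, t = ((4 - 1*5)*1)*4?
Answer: -48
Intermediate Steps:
Q(S, D) = -1/3 (Q(S, D) = 1/(-3) = -1/3)
O = -1/3 ≈ -0.33333
t = -4 (t = ((4 - 5)*1)*4 = -1*1*4 = -1*4 = -4)
f(G) = (G + G**2)**2
f(t)*O = ((-4)**2*(1 - 4)**2)*(-1/3) = (16*(-3)**2)*(-1/3) = (16*9)*(-1/3) = 144*(-1/3) = -48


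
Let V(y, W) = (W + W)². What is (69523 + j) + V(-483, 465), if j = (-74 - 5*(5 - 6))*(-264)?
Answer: 952639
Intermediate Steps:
V(y, W) = 4*W² (V(y, W) = (2*W)² = 4*W²)
j = 18216 (j = (-74 - 5*(-1))*(-264) = (-74 + 5)*(-264) = -69*(-264) = 18216)
(69523 + j) + V(-483, 465) = (69523 + 18216) + 4*465² = 87739 + 4*216225 = 87739 + 864900 = 952639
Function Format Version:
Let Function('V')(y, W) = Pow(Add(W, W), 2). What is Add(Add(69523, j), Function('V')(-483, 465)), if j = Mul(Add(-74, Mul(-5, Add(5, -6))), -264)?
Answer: 952639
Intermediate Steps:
Function('V')(y, W) = Mul(4, Pow(W, 2)) (Function('V')(y, W) = Pow(Mul(2, W), 2) = Mul(4, Pow(W, 2)))
j = 18216 (j = Mul(Add(-74, Mul(-5, -1)), -264) = Mul(Add(-74, 5), -264) = Mul(-69, -264) = 18216)
Add(Add(69523, j), Function('V')(-483, 465)) = Add(Add(69523, 18216), Mul(4, Pow(465, 2))) = Add(87739, Mul(4, 216225)) = Add(87739, 864900) = 952639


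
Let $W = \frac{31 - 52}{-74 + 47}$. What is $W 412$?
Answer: $\frac{2884}{9} \approx 320.44$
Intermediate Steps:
$W = \frac{7}{9}$ ($W = - \frac{21}{-27} = \left(-21\right) \left(- \frac{1}{27}\right) = \frac{7}{9} \approx 0.77778$)
$W 412 = \frac{7}{9} \cdot 412 = \frac{2884}{9}$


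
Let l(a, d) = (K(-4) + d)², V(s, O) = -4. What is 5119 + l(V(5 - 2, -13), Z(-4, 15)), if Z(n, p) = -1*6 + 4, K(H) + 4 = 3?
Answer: 5128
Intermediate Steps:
K(H) = -1 (K(H) = -4 + 3 = -1)
Z(n, p) = -2 (Z(n, p) = -6 + 4 = -2)
l(a, d) = (-1 + d)²
5119 + l(V(5 - 2, -13), Z(-4, 15)) = 5119 + (-1 - 2)² = 5119 + (-3)² = 5119 + 9 = 5128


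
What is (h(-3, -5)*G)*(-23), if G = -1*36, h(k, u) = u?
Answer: -4140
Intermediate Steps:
G = -36
(h(-3, -5)*G)*(-23) = -5*(-36)*(-23) = 180*(-23) = -4140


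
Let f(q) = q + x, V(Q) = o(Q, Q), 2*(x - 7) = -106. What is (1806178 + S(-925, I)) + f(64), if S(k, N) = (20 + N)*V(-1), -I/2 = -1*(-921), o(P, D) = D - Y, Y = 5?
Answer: 1817128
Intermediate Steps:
o(P, D) = -5 + D (o(P, D) = D - 1*5 = D - 5 = -5 + D)
x = -46 (x = 7 + (1/2)*(-106) = 7 - 53 = -46)
V(Q) = -5 + Q
I = -1842 (I = -(-2)*(-921) = -2*921 = -1842)
S(k, N) = -120 - 6*N (S(k, N) = (20 + N)*(-5 - 1) = (20 + N)*(-6) = -120 - 6*N)
f(q) = -46 + q (f(q) = q - 46 = -46 + q)
(1806178 + S(-925, I)) + f(64) = (1806178 + (-120 - 6*(-1842))) + (-46 + 64) = (1806178 + (-120 + 11052)) + 18 = (1806178 + 10932) + 18 = 1817110 + 18 = 1817128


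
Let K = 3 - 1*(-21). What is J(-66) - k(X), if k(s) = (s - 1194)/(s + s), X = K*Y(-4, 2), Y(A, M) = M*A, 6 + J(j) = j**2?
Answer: 278169/64 ≈ 4346.4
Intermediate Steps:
K = 24 (K = 3 + 21 = 24)
J(j) = -6 + j**2
Y(A, M) = A*M
X = -192 (X = 24*(-4*2) = 24*(-8) = -192)
k(s) = (-1194 + s)/(2*s) (k(s) = (-1194 + s)/((2*s)) = (-1194 + s)*(1/(2*s)) = (-1194 + s)/(2*s))
J(-66) - k(X) = (-6 + (-66)**2) - (-1194 - 192)/(2*(-192)) = (-6 + 4356) - (-1)*(-1386)/(2*192) = 4350 - 1*231/64 = 4350 - 231/64 = 278169/64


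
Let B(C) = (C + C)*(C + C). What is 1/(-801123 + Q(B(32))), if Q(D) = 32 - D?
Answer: -1/805187 ≈ -1.2419e-6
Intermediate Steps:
B(C) = 4*C² (B(C) = (2*C)*(2*C) = 4*C²)
1/(-801123 + Q(B(32))) = 1/(-801123 + (32 - 4*32²)) = 1/(-801123 + (32 - 4*1024)) = 1/(-801123 + (32 - 1*4096)) = 1/(-801123 + (32 - 4096)) = 1/(-801123 - 4064) = 1/(-805187) = -1/805187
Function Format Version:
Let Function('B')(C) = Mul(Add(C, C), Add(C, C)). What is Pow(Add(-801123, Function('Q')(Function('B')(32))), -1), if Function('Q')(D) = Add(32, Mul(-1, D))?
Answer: Rational(-1, 805187) ≈ -1.2419e-6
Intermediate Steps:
Function('B')(C) = Mul(4, Pow(C, 2)) (Function('B')(C) = Mul(Mul(2, C), Mul(2, C)) = Mul(4, Pow(C, 2)))
Pow(Add(-801123, Function('Q')(Function('B')(32))), -1) = Pow(Add(-801123, Add(32, Mul(-1, Mul(4, Pow(32, 2))))), -1) = Pow(Add(-801123, Add(32, Mul(-1, Mul(4, 1024)))), -1) = Pow(Add(-801123, Add(32, Mul(-1, 4096))), -1) = Pow(Add(-801123, Add(32, -4096)), -1) = Pow(Add(-801123, -4064), -1) = Pow(-805187, -1) = Rational(-1, 805187)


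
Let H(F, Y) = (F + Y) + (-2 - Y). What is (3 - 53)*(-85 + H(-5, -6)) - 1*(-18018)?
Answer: 22618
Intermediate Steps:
H(F, Y) = -2 + F
(3 - 53)*(-85 + H(-5, -6)) - 1*(-18018) = (3 - 53)*(-85 + (-2 - 5)) - 1*(-18018) = -50*(-85 - 7) + 18018 = -50*(-92) + 18018 = 4600 + 18018 = 22618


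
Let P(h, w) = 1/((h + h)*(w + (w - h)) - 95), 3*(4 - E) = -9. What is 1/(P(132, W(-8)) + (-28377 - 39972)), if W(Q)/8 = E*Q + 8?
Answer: -237695/16246215556 ≈ -1.4631e-5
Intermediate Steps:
E = 7 (E = 4 - ⅓*(-9) = 4 + 3 = 7)
W(Q) = 64 + 56*Q (W(Q) = 8*(7*Q + 8) = 8*(8 + 7*Q) = 64 + 56*Q)
P(h, w) = 1/(-95 + 2*h*(-h + 2*w)) (P(h, w) = 1/((2*h)*(-h + 2*w) - 95) = 1/(2*h*(-h + 2*w) - 95) = 1/(-95 + 2*h*(-h + 2*w)))
1/(P(132, W(-8)) + (-28377 - 39972)) = 1/(1/(-95 - 2*132² + 4*132*(64 + 56*(-8))) + (-28377 - 39972)) = 1/(1/(-95 - 2*17424 + 4*132*(64 - 448)) - 68349) = 1/(1/(-95 - 34848 + 4*132*(-384)) - 68349) = 1/(1/(-95 - 34848 - 202752) - 68349) = 1/(1/(-237695) - 68349) = 1/(-1/237695 - 68349) = 1/(-16246215556/237695) = -237695/16246215556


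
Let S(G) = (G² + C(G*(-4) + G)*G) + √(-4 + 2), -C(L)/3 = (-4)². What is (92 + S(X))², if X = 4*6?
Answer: (484 - I*√2)² ≈ 2.3425e+5 - 1369.0*I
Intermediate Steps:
C(L) = -48 (C(L) = -3*(-4)² = -3*16 = -48)
X = 24
S(G) = G² - 48*G + I*√2 (S(G) = (G² - 48*G) + √(-4 + 2) = (G² - 48*G) + √(-2) = (G² - 48*G) + I*√2 = G² - 48*G + I*√2)
(92 + S(X))² = (92 + (24² - 48*24 + I*√2))² = (92 + (576 - 1152 + I*√2))² = (92 + (-576 + I*√2))² = (-484 + I*√2)²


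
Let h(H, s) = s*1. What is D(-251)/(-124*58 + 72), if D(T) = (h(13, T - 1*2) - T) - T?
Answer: -249/7120 ≈ -0.034972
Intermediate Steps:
h(H, s) = s
D(T) = -2 - T (D(T) = ((T - 1*2) - T) - T = ((T - 2) - T) - T = ((-2 + T) - T) - T = -2 - T)
D(-251)/(-124*58 + 72) = (-2 - 1*(-251))/(-124*58 + 72) = (-2 + 251)/(-7192 + 72) = 249/(-7120) = 249*(-1/7120) = -249/7120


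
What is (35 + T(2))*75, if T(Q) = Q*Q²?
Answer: 3225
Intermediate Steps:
T(Q) = Q³
(35 + T(2))*75 = (35 + 2³)*75 = (35 + 8)*75 = 43*75 = 3225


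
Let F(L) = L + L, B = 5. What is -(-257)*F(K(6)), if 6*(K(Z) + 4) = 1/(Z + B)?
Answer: -67591/33 ≈ -2048.2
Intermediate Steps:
K(Z) = -4 + 1/(6*(5 + Z)) (K(Z) = -4 + 1/(6*(Z + 5)) = -4 + 1/(6*(5 + Z)))
F(L) = 2*L
-(-257)*F(K(6)) = -(-257)*2*((-119 - 24*6)/(6*(5 + 6))) = -(-257)*2*((⅙)*(-119 - 144)/11) = -(-257)*2*((⅙)*(1/11)*(-263)) = -(-257)*2*(-263/66) = -(-257)*(-263)/33 = -1*67591/33 = -67591/33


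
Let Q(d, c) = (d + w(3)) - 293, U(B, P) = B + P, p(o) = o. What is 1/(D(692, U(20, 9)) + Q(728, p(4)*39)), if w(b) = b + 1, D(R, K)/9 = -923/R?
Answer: 692/295481 ≈ 0.0023419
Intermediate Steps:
D(R, K) = -8307/R (D(R, K) = 9*(-923/R) = -8307/R)
w(b) = 1 + b
Q(d, c) = -289 + d (Q(d, c) = (d + (1 + 3)) - 293 = (d + 4) - 293 = (4 + d) - 293 = -289 + d)
1/(D(692, U(20, 9)) + Q(728, p(4)*39)) = 1/(-8307/692 + (-289 + 728)) = 1/(-8307*1/692 + 439) = 1/(-8307/692 + 439) = 1/(295481/692) = 692/295481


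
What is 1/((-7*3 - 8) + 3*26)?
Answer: 1/49 ≈ 0.020408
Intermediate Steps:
1/((-7*3 - 8) + 3*26) = 1/((-21 - 8) + 78) = 1/(-29 + 78) = 1/49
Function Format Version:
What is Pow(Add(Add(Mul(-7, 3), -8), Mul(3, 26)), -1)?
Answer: Rational(1, 49) ≈ 0.020408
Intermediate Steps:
Pow(Add(Add(Mul(-7, 3), -8), Mul(3, 26)), -1) = Pow(Add(Add(-21, -8), 78), -1) = Pow(Add(-29, 78), -1) = Pow(49, -1) = Rational(1, 49)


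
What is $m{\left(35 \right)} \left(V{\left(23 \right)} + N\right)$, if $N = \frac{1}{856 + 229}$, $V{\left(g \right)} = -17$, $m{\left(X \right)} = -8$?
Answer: $\frac{147552}{1085} \approx 135.99$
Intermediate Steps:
$N = \frac{1}{1085} \approx 0.00092166$
$m{\left(35 \right)} \left(V{\left(23 \right)} + N\right) = - 8 \left(-17 + \frac{1}{1085}\right) = \left(-8\right) \left(- \frac{18444}{1085}\right) = \frac{147552}{1085}$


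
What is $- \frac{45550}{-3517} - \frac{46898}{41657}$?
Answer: $\frac{1732536084}{146507669} \approx 11.826$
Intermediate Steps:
$- \frac{45550}{-3517} - \frac{46898}{41657} = \left(-45550\right) \left(- \frac{1}{3517}\right) - \frac{46898}{41657} = \frac{45550}{3517} - \frac{46898}{41657} = \frac{1732536084}{146507669}$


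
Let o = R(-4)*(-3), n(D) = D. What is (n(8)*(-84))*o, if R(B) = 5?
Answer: 10080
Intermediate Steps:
o = -15 (o = 5*(-3) = -15)
(n(8)*(-84))*o = (8*(-84))*(-15) = -672*(-15) = 10080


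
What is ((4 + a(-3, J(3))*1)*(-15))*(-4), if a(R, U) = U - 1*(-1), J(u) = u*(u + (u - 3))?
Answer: 840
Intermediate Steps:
J(u) = u*(-3 + 2*u) (J(u) = u*(u + (-3 + u)) = u*(-3 + 2*u))
a(R, U) = 1 + U (a(R, U) = U + 1 = 1 + U)
((4 + a(-3, J(3))*1)*(-15))*(-4) = ((4 + (1 + 3*(-3 + 2*3))*1)*(-15))*(-4) = ((4 + (1 + 3*(-3 + 6))*1)*(-15))*(-4) = ((4 + (1 + 3*3)*1)*(-15))*(-4) = ((4 + (1 + 9)*1)*(-15))*(-4) = ((4 + 10*1)*(-15))*(-4) = ((4 + 10)*(-15))*(-4) = (14*(-15))*(-4) = -210*(-4) = 840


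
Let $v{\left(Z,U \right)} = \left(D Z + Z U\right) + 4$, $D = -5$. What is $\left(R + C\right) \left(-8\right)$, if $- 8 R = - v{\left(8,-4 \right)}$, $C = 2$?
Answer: $52$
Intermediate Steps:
$v{\left(Z,U \right)} = 4 - 5 Z + U Z$ ($v{\left(Z,U \right)} = \left(- 5 Z + Z U\right) + 4 = \left(- 5 Z + U Z\right) + 4 = 4 - 5 Z + U Z$)
$R = - \frac{17}{2}$ ($R = - \frac{\left(-1\right) \left(4 - 40 - 32\right)}{8} = - \frac{\left(-1\right) \left(-68\right)}{8} = \left(- \frac{1}{8}\right) 68 = - \frac{17}{2} \approx -8.5$)
$\left(R + C\right) \left(-8\right) = \left(- \frac{17}{2} + 2\right) \left(-8\right) = \left(- \frac{13}{2}\right) \left(-8\right) = 52$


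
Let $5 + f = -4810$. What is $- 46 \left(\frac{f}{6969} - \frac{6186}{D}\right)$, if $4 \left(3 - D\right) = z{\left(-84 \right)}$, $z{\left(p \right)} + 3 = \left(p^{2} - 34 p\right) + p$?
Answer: $- \frac{27820298}{330371} \approx -84.209$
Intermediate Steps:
$f = -4815$ ($f = -5 - 4810 = -4815$)
$z{\left(p \right)} = -3 + p^{2} - 33 p$ ($z{\left(p \right)} = -3 + \left(\left(p^{2} - 34 p\right) + p\right) = -3 + \left(p^{2} - 33 p\right) = -3 + p^{2} - 33 p$)
$D = - \frac{9813}{4}$ ($D = 3 - \frac{-3 + \left(-84\right)^{2} - -2772}{4} = 3 - \frac{-3 + 7056 + 2772}{4} = 3 - \frac{9825}{4} = - \frac{9813}{4} \approx -2453.3$)
$- 46 \left(\frac{f}{6969} - \frac{6186}{D}\right) = - 46 \left(- \frac{4815}{6969} - \frac{6186}{- \frac{9813}{4}}\right) = - 46 \left(\left(-4815\right) \frac{1}{6969} - - \frac{8248}{3271}\right) = - 46 \left(- \frac{1605}{2323} + \frac{8248}{3271}\right) = \left(-46\right) \frac{13910149}{7598533} = - \frac{27820298}{330371}$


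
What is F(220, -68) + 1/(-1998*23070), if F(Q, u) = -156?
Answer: -7190642161/46093860 ≈ -156.00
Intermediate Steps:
F(220, -68) + 1/(-1998*23070) = -156 + 1/(-1998*23070) = -156 - 1/1998*1/23070 = -156 - 1/46093860 = -7190642161/46093860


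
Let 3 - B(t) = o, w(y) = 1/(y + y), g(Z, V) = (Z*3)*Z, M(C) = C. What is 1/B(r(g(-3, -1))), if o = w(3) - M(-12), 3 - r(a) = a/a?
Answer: -6/55 ≈ -0.10909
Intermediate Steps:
g(Z, V) = 3*Z**2 (g(Z, V) = (3*Z)*Z = 3*Z**2)
w(y) = 1/(2*y)
r(a) = 2 (r(a) = 3 - a/a = 3 - 1*1 = 3 - 1 = 2)
o = 73/6 (o = (1/2)/3 - 1*(-12) = (1/2)*(1/3) + 12 = 1/6 + 12 = 73/6 ≈ 12.167)
B(t) = -55/6 (B(t) = 3 - 1*73/6 = 3 - 73/6 = -55/6)
1/B(r(g(-3, -1))) = 1/(-55/6) = -6/55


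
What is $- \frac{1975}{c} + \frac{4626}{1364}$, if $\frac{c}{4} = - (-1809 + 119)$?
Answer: $\frac{1428893}{461032} \approx 3.0993$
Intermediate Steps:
$c = 6760$ ($c = 4 \left(- (-1809 + 119)\right) = 4 \left(\left(-1\right) \left(-1690\right)\right) = 4 \cdot 1690 = 6760$)
$- \frac{1975}{c} + \frac{4626}{1364} = - \frac{1975}{6760} + \frac{4626}{1364} = \left(-1975\right) \frac{1}{6760} + 4626 \cdot \frac{1}{1364} = - \frac{395}{1352} + \frac{2313}{682} = \frac{1428893}{461032}$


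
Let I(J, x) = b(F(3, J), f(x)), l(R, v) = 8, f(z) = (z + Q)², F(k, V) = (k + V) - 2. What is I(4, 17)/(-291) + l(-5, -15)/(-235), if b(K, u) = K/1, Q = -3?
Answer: -3503/68385 ≈ -0.051225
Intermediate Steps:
F(k, V) = -2 + V + k (F(k, V) = (V + k) - 2 = -2 + V + k)
f(z) = (-3 + z)² (f(z) = (z - 3)² = (-3 + z)²)
b(K, u) = K (b(K, u) = K*1 = K)
I(J, x) = 1 + J (I(J, x) = -2 + J + 3 = 1 + J)
I(4, 17)/(-291) + l(-5, -15)/(-235) = (1 + 4)/(-291) + 8/(-235) = 5*(-1/291) + 8*(-1/235) = -5/291 - 8/235 = -3503/68385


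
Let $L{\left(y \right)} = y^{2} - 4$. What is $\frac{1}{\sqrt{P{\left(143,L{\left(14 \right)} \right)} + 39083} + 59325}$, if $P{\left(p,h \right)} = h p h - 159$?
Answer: $\frac{59325}{3514145149} - \frac{2 \sqrt{1327619}}{3514145149} \approx 1.6226 \cdot 10^{-5}$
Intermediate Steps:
$L{\left(y \right)} = -4 + y^{2}$ ($L{\left(y \right)} = y^{2} - 4 = -4 + y^{2}$)
$P{\left(p,h \right)} = -159 + p h^{2}$ ($P{\left(p,h \right)} = p h^{2} - 159 = -159 + p h^{2}$)
$\frac{1}{\sqrt{P{\left(143,L{\left(14 \right)} \right)} + 39083} + 59325} = \frac{1}{\sqrt{\left(-159 + 143 \left(-4 + 14^{2}\right)^{2}\right) + 39083} + 59325} = \frac{1}{\sqrt{\left(-159 + 143 \left(-4 + 196\right)^{2}\right) + 39083} + 59325} = \frac{1}{\sqrt{\left(-159 + 143 \cdot 192^{2}\right) + 39083} + 59325} = \frac{1}{\sqrt{\left(-159 + 143 \cdot 36864\right) + 39083} + 59325} = \frac{1}{\sqrt{\left(-159 + 5271552\right) + 39083} + 59325} = \frac{1}{\sqrt{5271393 + 39083} + 59325} = \frac{1}{\sqrt{5310476} + 59325} = \frac{1}{2 \sqrt{1327619} + 59325} = \frac{1}{59325 + 2 \sqrt{1327619}}$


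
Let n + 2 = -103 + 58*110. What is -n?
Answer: -6275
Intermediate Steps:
n = 6275 (n = -2 + (-103 + 58*110) = -2 + (-103 + 6380) = -2 + 6277 = 6275)
-n = -1*6275 = -6275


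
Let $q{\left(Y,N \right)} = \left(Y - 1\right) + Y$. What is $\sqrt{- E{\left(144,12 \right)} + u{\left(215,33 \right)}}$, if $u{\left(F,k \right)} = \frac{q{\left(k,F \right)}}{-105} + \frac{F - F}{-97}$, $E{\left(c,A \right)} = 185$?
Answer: $\frac{i \sqrt{81858}}{21} \approx 13.624 i$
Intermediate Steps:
$q{\left(Y,N \right)} = -1 + 2 Y$ ($q{\left(Y,N \right)} = \left(-1 + Y\right) + Y = -1 + 2 Y$)
$u{\left(F,k \right)} = \frac{1}{105} - \frac{2 k}{105}$ ($u{\left(F,k \right)} = \frac{-1 + 2 k}{-105} + \frac{F - F}{-97} = \left(-1 + 2 k\right) \left(- \frac{1}{105}\right) + 0 \left(- \frac{1}{97}\right) = \left(\frac{1}{105} - \frac{2 k}{105}\right) + 0 = \frac{1}{105} - \frac{2 k}{105}$)
$\sqrt{- E{\left(144,12 \right)} + u{\left(215,33 \right)}} = \sqrt{\left(-1\right) 185 + \left(\frac{1}{105} - \frac{22}{35}\right)} = \sqrt{-185 + \left(\frac{1}{105} - \frac{22}{35}\right)} = \sqrt{-185 - \frac{13}{21}} = \sqrt{- \frac{3898}{21}} = \frac{i \sqrt{81858}}{21}$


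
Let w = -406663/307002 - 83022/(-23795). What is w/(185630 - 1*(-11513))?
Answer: 15811373959/1440151811330370 ≈ 1.0979e-5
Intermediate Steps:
w = 15811373959/7305112590 (w = -406663*1/307002 - 83022*(-1/23795) = -406663/307002 + 83022/23795 = 15811373959/7305112590 ≈ 2.1644)
w/(185630 - 1*(-11513)) = 15811373959/(7305112590*(185630 - 1*(-11513))) = 15811373959/(7305112590*(185630 + 11513)) = (15811373959/7305112590)/197143 = (15811373959/7305112590)*(1/197143) = 15811373959/1440151811330370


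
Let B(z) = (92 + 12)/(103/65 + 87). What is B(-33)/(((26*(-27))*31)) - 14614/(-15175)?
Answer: 35213719172/36567546525 ≈ 0.96298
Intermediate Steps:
B(z) = 3380/2879 (B(z) = 104/(103*(1/65) + 87) = 104/(103/65 + 87) = 104/(5758/65) = 104*(65/5758) = 3380/2879)
B(-33)/(((26*(-27))*31)) - 14614/(-15175) = 3380/(2879*(((26*(-27))*31))) - 14614/(-15175) = 3380/(2879*((-702*31))) - 14614*(-1/15175) = (3380/2879)/(-21762) + 14614/15175 = (3380/2879)*(-1/21762) + 14614/15175 = -130/2409723 + 14614/15175 = 35213719172/36567546525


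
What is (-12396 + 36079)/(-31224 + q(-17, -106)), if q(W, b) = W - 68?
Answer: -23683/31309 ≈ -0.75643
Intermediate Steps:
q(W, b) = -68 + W
(-12396 + 36079)/(-31224 + q(-17, -106)) = (-12396 + 36079)/(-31224 + (-68 - 17)) = 23683/(-31224 - 85) = 23683/(-31309) = 23683*(-1/31309) = -23683/31309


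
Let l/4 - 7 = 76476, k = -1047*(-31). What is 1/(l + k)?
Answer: 1/338389 ≈ 2.9552e-6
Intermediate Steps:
k = 32457
l = 305932 (l = 28 + 4*76476 = 28 + 305904 = 305932)
1/(l + k) = 1/(305932 + 32457) = 1/338389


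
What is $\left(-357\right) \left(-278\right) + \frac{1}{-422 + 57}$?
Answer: $\frac{36224789}{365} \approx 99246.0$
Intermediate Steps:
$\left(-357\right) \left(-278\right) + \frac{1}{-422 + 57} = 99246 + \frac{1}{-365} = 99246 - \frac{1}{365} = \frac{36224789}{365}$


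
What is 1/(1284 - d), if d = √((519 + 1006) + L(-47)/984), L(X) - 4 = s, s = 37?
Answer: 30816/39531143 + 2*√219606/39531143 ≈ 0.00080325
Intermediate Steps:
L(X) = 41 (L(X) = 4 + 37 = 41)
d = √219606/12 (d = √((519 + 1006) + 41/984) = √(1525 + 41*(1/984)) = √(1525 + 1/24) = √(36601/24) = √219606/12 ≈ 39.052)
1/(1284 - d) = 1/(1284 - √219606/12)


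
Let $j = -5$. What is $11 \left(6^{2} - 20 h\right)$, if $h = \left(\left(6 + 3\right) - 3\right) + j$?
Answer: $176$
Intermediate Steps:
$h = 1$ ($h = \left(\left(6 + 3\right) - 3\right) - 5 = \left(9 - 3\right) - 5 = 6 - 5 = 1$)
$11 \left(6^{2} - 20 h\right) = 11 \left(6^{2} - 20\right) = 11 \left(36 - 20\right) = 11 \cdot 16 = 176$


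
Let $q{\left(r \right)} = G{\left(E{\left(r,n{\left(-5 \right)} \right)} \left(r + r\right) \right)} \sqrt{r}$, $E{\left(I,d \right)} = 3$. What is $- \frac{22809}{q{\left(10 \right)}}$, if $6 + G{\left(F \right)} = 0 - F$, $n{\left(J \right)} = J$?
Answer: $\frac{7603 \sqrt{10}}{220} \approx 109.29$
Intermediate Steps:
$G{\left(F \right)} = -6 - F$ ($G{\left(F \right)} = -6 + \left(0 - F\right) = -6 - F$)
$q{\left(r \right)} = \sqrt{r} \left(-6 - 6 r\right)$ ($q{\left(r \right)} = \left(-6 - 3 \left(r + r\right)\right) \sqrt{r} = \left(-6 - 3 \cdot 2 r\right) \sqrt{r} = \left(-6 - 6 r\right) \sqrt{r} = \sqrt{r} \left(-6 - 6 r\right)$)
$- \frac{22809}{q{\left(10 \right)}} = - \frac{22809}{6 \sqrt{10} \left(-1 - 10\right)} = - \frac{22809}{6 \sqrt{10} \left(-11\right)} = - \frac{22809}{\left(-66\right) \sqrt{10}} = - 22809 \left(- \frac{\sqrt{10}}{660}\right) = \frac{7603 \sqrt{10}}{220}$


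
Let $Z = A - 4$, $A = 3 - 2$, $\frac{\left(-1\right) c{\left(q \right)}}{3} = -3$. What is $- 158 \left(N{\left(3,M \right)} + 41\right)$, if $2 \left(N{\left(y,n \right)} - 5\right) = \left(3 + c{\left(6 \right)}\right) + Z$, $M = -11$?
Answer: $-7979$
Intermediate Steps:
$c{\left(q \right)} = 9$ ($c{\left(q \right)} = \left(-3\right) \left(-3\right) = 9$)
$A = 1$
$Z = -3$ ($Z = 1 - 4 = -3$)
$N{\left(y,n \right)} = \frac{19}{2}$ ($N{\left(y,n \right)} = 5 + \frac{\left(3 + 9\right) - 3}{2} = 5 + \frac{12 - 3}{2} = 5 + \frac{1}{2} \cdot 9 = 5 + \frac{9}{2} = \frac{19}{2}$)
$- 158 \left(N{\left(3,M \right)} + 41\right) = - 158 \left(\frac{19}{2} + 41\right) = \left(-158\right) \frac{101}{2} = -7979$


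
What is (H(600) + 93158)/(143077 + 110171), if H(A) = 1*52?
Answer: 15535/42208 ≈ 0.36806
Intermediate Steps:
H(A) = 52
(H(600) + 93158)/(143077 + 110171) = (52 + 93158)/(143077 + 110171) = 93210/253248 = 93210*(1/253248) = 15535/42208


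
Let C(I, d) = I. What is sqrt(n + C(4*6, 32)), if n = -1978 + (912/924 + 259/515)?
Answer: I*sqrt(3070359238485)/39655 ≈ 44.187*I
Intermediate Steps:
n = -78378507/39655 (n = -1978 + (912*(1/924) + 259*(1/515)) = -1978 + (76/77 + 259/515) = -1978 + 59083/39655 = -78378507/39655 ≈ -1976.5)
sqrt(n + C(4*6, 32)) = sqrt(-78378507/39655 + 4*6) = sqrt(-78378507/39655 + 24) = sqrt(-77426787/39655) = I*sqrt(3070359238485)/39655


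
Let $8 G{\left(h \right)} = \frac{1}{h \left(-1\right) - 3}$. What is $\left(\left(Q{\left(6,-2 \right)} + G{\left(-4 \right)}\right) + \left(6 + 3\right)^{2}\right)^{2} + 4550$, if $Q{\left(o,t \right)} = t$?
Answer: $\frac{691889}{64} \approx 10811.0$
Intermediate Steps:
$G{\left(h \right)} = \frac{1}{8 \left(-3 - h\right)}$ ($G{\left(h \right)} = \frac{1}{8 \left(h \left(-1\right) - 3\right)} = \frac{1}{8 \left(- h - 3\right)} = \frac{1}{8 \left(-3 - h\right)}$)
$\left(\left(Q{\left(6,-2 \right)} + G{\left(-4 \right)}\right) + \left(6 + 3\right)^{2}\right)^{2} + 4550 = \left(\left(-2 - \frac{1}{24 + 8 \left(-4\right)}\right) + \left(6 + 3\right)^{2}\right)^{2} + 4550 = \left(\left(-2 - \frac{1}{24 - 32}\right) + 9^{2}\right)^{2} + 4550 = \left(\left(-2 - \frac{1}{-8}\right) + 81\right)^{2} + 4550 = \left(\left(-2 - - \frac{1}{8}\right) + 81\right)^{2} + 4550 = \left(\left(-2 + \frac{1}{8}\right) + 81\right)^{2} + 4550 = \left(- \frac{15}{8} + 81\right)^{2} + 4550 = \left(\frac{633}{8}\right)^{2} + 4550 = \frac{400689}{64} + 4550 = \frac{691889}{64}$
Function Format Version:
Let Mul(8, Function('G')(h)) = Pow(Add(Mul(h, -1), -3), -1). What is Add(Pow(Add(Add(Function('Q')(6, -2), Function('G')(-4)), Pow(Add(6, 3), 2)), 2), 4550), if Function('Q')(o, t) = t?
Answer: Rational(691889, 64) ≈ 10811.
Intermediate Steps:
Function('G')(h) = Mul(Rational(1, 8), Pow(Add(-3, Mul(-1, h)), -1)) (Function('G')(h) = Mul(Rational(1, 8), Pow(Add(Mul(h, -1), -3), -1)) = Mul(Rational(1, 8), Pow(Add(Mul(-1, h), -3), -1)) = Mul(Rational(1, 8), Pow(Add(-3, Mul(-1, h)), -1)))
Add(Pow(Add(Add(Function('Q')(6, -2), Function('G')(-4)), Pow(Add(6, 3), 2)), 2), 4550) = Add(Pow(Add(Add(-2, Mul(-1, Pow(Add(24, Mul(8, -4)), -1))), Pow(Add(6, 3), 2)), 2), 4550) = Add(Pow(Add(Add(-2, Mul(-1, Pow(Add(24, -32), -1))), Pow(9, 2)), 2), 4550) = Add(Pow(Add(Add(-2, Mul(-1, Pow(-8, -1))), 81), 2), 4550) = Add(Pow(Add(Add(-2, Mul(-1, Rational(-1, 8))), 81), 2), 4550) = Add(Pow(Add(Add(-2, Rational(1, 8)), 81), 2), 4550) = Add(Pow(Add(Rational(-15, 8), 81), 2), 4550) = Add(Pow(Rational(633, 8), 2), 4550) = Add(Rational(400689, 64), 4550) = Rational(691889, 64)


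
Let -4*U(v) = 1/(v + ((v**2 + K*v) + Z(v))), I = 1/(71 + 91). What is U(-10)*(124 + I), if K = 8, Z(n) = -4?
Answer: -20089/3888 ≈ -5.1669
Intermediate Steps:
I = 1/162 ≈ 0.0061728
U(v) = -1/(4*(-4 + v**2 + 9*v)) (U(v) = -1/(4*(v + ((v**2 + 8*v) - 4))) = -1/(4*(v + (-4 + v**2 + 8*v))) = -1/(4*(-4 + v**2 + 9*v)))
U(-10)*(124 + I) = (-1/(-16 + 4*(-10)**2 + 36*(-10)))*(124 + 1/162) = -1/(-16 + 4*100 - 360)*(20089/162) = -1/(-16 + 400 - 360)*(20089/162) = -1/24*(20089/162) = -1*1/24*(20089/162) = -1/24*20089/162 = -20089/3888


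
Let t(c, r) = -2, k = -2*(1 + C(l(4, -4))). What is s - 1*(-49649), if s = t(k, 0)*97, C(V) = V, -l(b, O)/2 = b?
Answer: 49455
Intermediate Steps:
l(b, O) = -2*b
k = 14 (k = -2*(1 - 2*4) = -2*(1 - 8) = -2*(-7) = 14)
s = -194 (s = -2*97 = -194)
s - 1*(-49649) = -194 - 1*(-49649) = -194 + 49649 = 49455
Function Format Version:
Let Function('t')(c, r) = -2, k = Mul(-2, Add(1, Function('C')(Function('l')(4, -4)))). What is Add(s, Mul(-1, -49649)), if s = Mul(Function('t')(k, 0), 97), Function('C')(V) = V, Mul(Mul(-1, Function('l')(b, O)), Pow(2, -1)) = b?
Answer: 49455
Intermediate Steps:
Function('l')(b, O) = Mul(-2, b)
k = 14 (k = Mul(-2, Add(1, Mul(-2, 4))) = Mul(-2, Add(1, -8)) = Mul(-2, -7) = 14)
s = -194 (s = Mul(-2, 97) = -194)
Add(s, Mul(-1, -49649)) = Add(-194, Mul(-1, -49649)) = Add(-194, 49649) = 49455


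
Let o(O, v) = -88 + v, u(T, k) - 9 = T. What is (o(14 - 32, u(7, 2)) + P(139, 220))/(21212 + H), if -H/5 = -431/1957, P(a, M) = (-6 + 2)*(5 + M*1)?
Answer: -23484/512519 ≈ -0.045821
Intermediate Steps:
u(T, k) = 9 + T
P(a, M) = -20 - 4*M (P(a, M) = -4*(5 + M) = -20 - 4*M)
H = 2155/1957 (H = -(-2155)/1957 = -5*(-431/1957) = 2155/1957 ≈ 1.1012)
(o(14 - 32, u(7, 2)) + P(139, 220))/(21212 + H) = ((-88 + (9 + 7)) + (-20 - 4*220))/(21212 + 2155/1957) = ((-88 + 16) + (-20 - 880))/(41514039/1957) = (-72 - 900)*(1957/41514039) = -972*1957/41514039 = -23484/512519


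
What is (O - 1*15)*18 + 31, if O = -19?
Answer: -581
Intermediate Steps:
(O - 1*15)*18 + 31 = (-19 - 1*15)*18 + 31 = (-19 - 15)*18 + 31 = -34*18 + 31 = -612 + 31 = -581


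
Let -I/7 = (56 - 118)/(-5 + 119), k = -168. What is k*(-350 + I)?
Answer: 1105048/19 ≈ 58160.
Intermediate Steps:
I = 217/57 (I = -7*(56 - 118)/(-5 + 119) = -(-434)/114 = -7*(-31/57) = 217/57 ≈ 3.8070)
k*(-350 + I) = -168*(-350 + 217/57) = -168*(-19733/57) = 1105048/19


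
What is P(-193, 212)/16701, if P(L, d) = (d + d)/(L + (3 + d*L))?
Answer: -212/343255653 ≈ -6.1762e-7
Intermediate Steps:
P(L, d) = 2*d/(3 + L + L*d) (P(L, d) = (2*d)/(L + (3 + L*d)) = (2*d)/(3 + L + L*d) = 2*d/(3 + L + L*d))
P(-193, 212)/16701 = (2*212/(3 - 193 - 193*212))/16701 = (2*212/(3 - 193 - 40916))*(1/16701) = (2*212/(-41106))*(1/16701) = (2*212*(-1/41106))*(1/16701) = -212/20553*1/16701 = -212/343255653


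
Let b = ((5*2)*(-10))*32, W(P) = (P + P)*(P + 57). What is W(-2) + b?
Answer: -3420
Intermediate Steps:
W(P) = 2*P*(57 + P) (W(P) = (2*P)*(57 + P) = 2*P*(57 + P))
b = -3200 (b = (10*(-10))*32 = -100*32 = -3200)
W(-2) + b = 2*(-2)*(57 - 2) - 3200 = 2*(-2)*55 - 3200 = -220 - 3200 = -3420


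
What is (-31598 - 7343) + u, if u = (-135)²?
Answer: -20716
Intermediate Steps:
u = 18225
(-31598 - 7343) + u = (-31598 - 7343) + 18225 = -38941 + 18225 = -20716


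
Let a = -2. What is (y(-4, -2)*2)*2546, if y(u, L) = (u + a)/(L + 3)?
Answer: -30552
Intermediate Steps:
y(u, L) = (-2 + u)/(3 + L) (y(u, L) = (u - 2)/(L + 3) = (-2 + u)/(3 + L))
(y(-4, -2)*2)*2546 = (((-2 - 4)/(3 - 2))*2)*2546 = ((-6/1)*2)*2546 = ((1*(-6))*2)*2546 = -6*2*2546 = -12*2546 = -30552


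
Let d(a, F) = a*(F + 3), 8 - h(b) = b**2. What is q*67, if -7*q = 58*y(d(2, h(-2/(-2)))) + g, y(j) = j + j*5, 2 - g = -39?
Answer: -469067/7 ≈ -67010.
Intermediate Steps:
h(b) = 8 - b**2
d(a, F) = a*(3 + F)
g = 41 (g = 2 - 1*(-39) = 2 + 39 = 41)
y(j) = 6*j (y(j) = j + 5*j = 6*j)
q = -7001/7 (q = -(58*(6*(2*(3 + (8 - (-2/(-2))**2)))) + 41)/7 = -(58*(6*(2*(3 + (8 - (-2*(-1/2))**2)))) + 41)/7 = -(58*(6*(2*(3 + (8 - 1*1**2)))) + 41)/7 = -(58*(6*(2*(3 + (8 - 1*1)))) + 41)/7 = -(58*(6*(2*(3 + (8 - 1)))) + 41)/7 = -(58*(6*(2*(3 + 7))) + 41)/7 = -(58*(6*(2*10)) + 41)/7 = -(58*(6*20) + 41)/7 = -(58*120 + 41)/7 = -(6960 + 41)/7 = -1/7*7001 = -7001/7 ≈ -1000.1)
q*67 = -7001/7*67 = -469067/7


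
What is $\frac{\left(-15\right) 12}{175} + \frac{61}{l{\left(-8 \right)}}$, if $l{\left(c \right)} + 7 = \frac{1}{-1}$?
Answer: $- \frac{2423}{280} \approx -8.6536$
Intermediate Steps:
$l{\left(c \right)} = -8$ ($l{\left(c \right)} = -7 + \frac{1}{-1} = -7 - 1 = -8$)
$\frac{\left(-15\right) 12}{175} + \frac{61}{l{\left(-8 \right)}} = \frac{\left(-15\right) 12}{175} + \frac{61}{-8} = \left(-180\right) \frac{1}{175} + 61 \left(- \frac{1}{8}\right) = - \frac{36}{35} - \frac{61}{8} = - \frac{2423}{280}$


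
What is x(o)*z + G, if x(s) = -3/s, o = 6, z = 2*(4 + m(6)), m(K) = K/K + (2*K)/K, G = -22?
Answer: -29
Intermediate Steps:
m(K) = 3 (m(K) = 1 + 2 = 3)
z = 14 (z = 2*(4 + 3) = 2*7 = 14)
x(o)*z + G = -3/6*14 - 22 = -3*⅙*14 - 22 = -½*14 - 22 = -7 - 22 = -29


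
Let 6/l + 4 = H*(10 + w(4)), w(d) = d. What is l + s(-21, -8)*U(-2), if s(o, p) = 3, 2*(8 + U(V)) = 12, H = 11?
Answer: -149/25 ≈ -5.9600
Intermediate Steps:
U(V) = -2 (U(V) = -8 + (½)*12 = -8 + 6 = -2)
l = 1/25 (l = 6/(-4 + 11*(10 + 4)) = 6/(-4 + 11*14) = 6/(-4 + 154) = 6/150 = 6*(1/150) = 1/25 ≈ 0.040000)
l + s(-21, -8)*U(-2) = 1/25 + 3*(-2) = 1/25 - 6 = -149/25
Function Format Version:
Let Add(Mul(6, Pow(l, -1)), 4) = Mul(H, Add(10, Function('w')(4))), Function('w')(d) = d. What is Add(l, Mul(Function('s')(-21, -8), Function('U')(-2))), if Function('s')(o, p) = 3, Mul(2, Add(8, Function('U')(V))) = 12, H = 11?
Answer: Rational(-149, 25) ≈ -5.9600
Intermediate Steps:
Function('U')(V) = -2 (Function('U')(V) = Add(-8, Mul(Rational(1, 2), 12)) = Add(-8, 6) = -2)
l = Rational(1, 25) (l = Mul(6, Pow(Add(-4, Mul(11, Add(10, 4))), -1)) = Mul(6, Pow(Add(-4, Mul(11, 14)), -1)) = Mul(6, Pow(Add(-4, 154), -1)) = Mul(6, Pow(150, -1)) = Mul(6, Rational(1, 150)) = Rational(1, 25) ≈ 0.040000)
Add(l, Mul(Function('s')(-21, -8), Function('U')(-2))) = Add(Rational(1, 25), Mul(3, -2)) = Add(Rational(1, 25), -6) = Rational(-149, 25)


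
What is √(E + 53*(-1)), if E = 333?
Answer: 2*√70 ≈ 16.733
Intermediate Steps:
√(E + 53*(-1)) = √(333 + 53*(-1)) = √(333 - 53) = √280 = 2*√70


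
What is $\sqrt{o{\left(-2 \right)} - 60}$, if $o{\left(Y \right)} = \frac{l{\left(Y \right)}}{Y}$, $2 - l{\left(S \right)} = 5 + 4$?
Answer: $\frac{i \sqrt{226}}{2} \approx 7.5166 i$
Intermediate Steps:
$l{\left(S \right)} = -7$ ($l{\left(S \right)} = 2 - \left(5 + 4\right) = 2 - 9 = -7$)
$o{\left(Y \right)} = - \frac{7}{Y}$
$\sqrt{o{\left(-2 \right)} - 60} = \sqrt{- \frac{7}{-2} - 60} = \sqrt{\left(-7\right) \left(- \frac{1}{2}\right) - 60} = \sqrt{\frac{7}{2} - 60} = \sqrt{- \frac{113}{2}} = \frac{i \sqrt{226}}{2}$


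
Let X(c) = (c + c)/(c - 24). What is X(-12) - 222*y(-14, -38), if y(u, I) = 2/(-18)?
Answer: 76/3 ≈ 25.333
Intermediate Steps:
y(u, I) = -1/9 (y(u, I) = 2*(-1/18) = -1/9)
X(c) = 2*c/(-24 + c) (X(c) = (2*c)/(-24 + c) = 2*c/(-24 + c))
X(-12) - 222*y(-14, -38) = 2*(-12)/(-24 - 12) - 222*(-1/9) = 2*(-12)/(-36) + 74/3 = 2*(-12)*(-1/36) + 74/3 = 2/3 + 74/3 = 76/3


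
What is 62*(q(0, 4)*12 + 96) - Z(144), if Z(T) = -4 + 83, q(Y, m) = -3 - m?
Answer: 665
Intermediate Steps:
Z(T) = 79
62*(q(0, 4)*12 + 96) - Z(144) = 62*((-3 - 1*4)*12 + 96) - 1*79 = 62*((-3 - 4)*12 + 96) - 79 = 62*(-7*12 + 96) - 79 = 62*(-84 + 96) - 79 = 62*12 - 79 = 744 - 79 = 665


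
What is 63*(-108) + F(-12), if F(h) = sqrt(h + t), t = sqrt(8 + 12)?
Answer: -6804 + I*sqrt(12 - 2*sqrt(5)) ≈ -6804.0 + 2.7437*I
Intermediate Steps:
t = 2*sqrt(5) (t = sqrt(20) = 2*sqrt(5) ≈ 4.4721)
F(h) = sqrt(h + 2*sqrt(5))
63*(-108) + F(-12) = 63*(-108) + sqrt(-12 + 2*sqrt(5)) = -6804 + sqrt(-12 + 2*sqrt(5))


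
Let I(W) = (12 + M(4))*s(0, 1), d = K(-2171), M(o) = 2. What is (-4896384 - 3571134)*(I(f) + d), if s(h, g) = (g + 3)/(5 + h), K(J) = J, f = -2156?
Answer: 91440726882/5 ≈ 1.8288e+10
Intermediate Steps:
s(h, g) = (3 + g)/(5 + h)
d = -2171
I(W) = 56/5 (I(W) = (12 + 2)*((3 + 1)/(5 + 0)) = 14*(4/5) = 56/5)
(-4896384 - 3571134)*(I(f) + d) = (-4896384 - 3571134)*(56/5 - 2171) = -8467518*(-10799/5) = 91440726882/5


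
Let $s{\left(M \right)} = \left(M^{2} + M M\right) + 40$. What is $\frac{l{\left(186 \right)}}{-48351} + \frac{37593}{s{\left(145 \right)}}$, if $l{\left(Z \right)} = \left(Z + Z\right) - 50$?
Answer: $\frac{601368721}{678364530} \approx 0.8865$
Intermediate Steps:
$s{\left(M \right)} = 40 + 2 M^{2}$ ($s{\left(M \right)} = \left(M^{2} + M^{2}\right) + 40 = 2 M^{2} + 40 = 40 + 2 M^{2}$)
$l{\left(Z \right)} = -50 + 2 Z$ ($l{\left(Z \right)} = 2 Z - 50 = -50 + 2 Z$)
$\frac{l{\left(186 \right)}}{-48351} + \frac{37593}{s{\left(145 \right)}} = \frac{-50 + 2 \cdot 186}{-48351} + \frac{37593}{40 + 2 \cdot 145^{2}} = \left(-50 + 372\right) \left(- \frac{1}{48351}\right) + \frac{37593}{40 + 2 \cdot 21025} = 322 \left(- \frac{1}{48351}\right) + \frac{37593}{40 + 42050} = - \frac{322}{48351} + \frac{37593}{42090} = - \frac{322}{48351} + 37593 \cdot \frac{1}{42090} = - \frac{322}{48351} + \frac{12531}{14030} = \frac{601368721}{678364530}$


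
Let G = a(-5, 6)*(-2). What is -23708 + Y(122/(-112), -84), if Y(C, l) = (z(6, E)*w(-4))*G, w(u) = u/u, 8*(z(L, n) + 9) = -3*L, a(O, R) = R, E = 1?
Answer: -23573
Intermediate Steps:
z(L, n) = -9 - 3*L/8 (z(L, n) = -9 + (-3*L)/8 = -9 - 3*L/8)
w(u) = 1
G = -12 (G = 6*(-2) = -12)
Y(C, l) = 135 (Y(C, l) = ((-9 - 3/8*6)*1)*(-12) = ((-9 - 9/4)*1)*(-12) = -45/4*1*(-12) = -45/4*(-12) = 135)
-23708 + Y(122/(-112), -84) = -23708 + 135 = -23573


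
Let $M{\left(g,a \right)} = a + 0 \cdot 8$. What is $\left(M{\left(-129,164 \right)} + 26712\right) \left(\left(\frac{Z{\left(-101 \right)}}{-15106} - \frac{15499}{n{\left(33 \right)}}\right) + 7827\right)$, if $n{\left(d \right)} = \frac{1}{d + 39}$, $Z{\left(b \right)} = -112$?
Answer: $- \frac{32134046736596}{1079} \approx -2.9781 \cdot 10^{10}$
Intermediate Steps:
$n{\left(d \right)} = \frac{1}{39 + d}$
$M{\left(g,a \right)} = a$ ($M{\left(g,a \right)} = a + 0 = a$)
$\left(M{\left(-129,164 \right)} + 26712\right) \left(\left(\frac{Z{\left(-101 \right)}}{-15106} - \frac{15499}{n{\left(33 \right)}}\right) + 7827\right) = \left(164 + 26712\right) \left(\left(- \frac{112}{-15106} - \frac{15499}{\frac{1}{39 + 33}}\right) + 7827\right) = 26876 \left(\left(\left(-112\right) \left(- \frac{1}{15106}\right) - \frac{15499}{\frac{1}{72}}\right) + 7827\right) = 26876 \left(\left(\frac{8}{1079} - 15499 \frac{1}{\frac{1}{72}}\right) + 7827\right) = 26876 \left(\left(\frac{8}{1079} - 1115928\right) + 7827\right) = 26876 \left(- \frac{1204086304}{1079} + 7827\right) = 26876 \left(- \frac{1195640971}{1079}\right) = - \frac{32134046736596}{1079}$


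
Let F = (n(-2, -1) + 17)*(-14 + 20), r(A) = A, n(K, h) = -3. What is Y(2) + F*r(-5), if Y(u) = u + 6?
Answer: -412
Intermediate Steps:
Y(u) = 6 + u
F = 84 (F = (-3 + 17)*(-14 + 20) = 14*6 = 84)
Y(2) + F*r(-5) = (6 + 2) + 84*(-5) = 8 - 420 = -412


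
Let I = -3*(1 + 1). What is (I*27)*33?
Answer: -5346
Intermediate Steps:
I = -6 (I = -3*2 = -6)
(I*27)*33 = -6*27*33 = -162*33 = -5346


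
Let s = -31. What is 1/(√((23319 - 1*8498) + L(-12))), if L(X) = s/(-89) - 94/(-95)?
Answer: √1059604832030/125322866 ≈ 0.0082138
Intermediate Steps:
L(X) = 11311/8455 (L(X) = -31/(-89) - 94/(-95) = -31*(-1/89) - 94*(-1/95) = 31/89 + 94/95 = 11311/8455)
1/(√((23319 - 1*8498) + L(-12))) = 1/(√((23319 - 1*8498) + 11311/8455)) = 1/(√((23319 - 8498) + 11311/8455)) = 1/(√(14821 + 11311/8455)) = 1/(√(125322866/8455)) = 1/(√1059604832030/8455) = √1059604832030/125322866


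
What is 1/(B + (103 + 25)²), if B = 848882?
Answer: 1/865266 ≈ 1.1557e-6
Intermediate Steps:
1/(B + (103 + 25)²) = 1/(848882 + (103 + 25)²) = 1/(848882 + 128²) = 1/(848882 + 16384) = 1/865266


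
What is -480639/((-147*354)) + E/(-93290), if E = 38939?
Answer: 3567708719/404552085 ≈ 8.8189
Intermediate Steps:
-480639/((-147*354)) + E/(-93290) = -480639/((-147*354)) + 38939/(-93290) = -480639/(-52038) + 38939*(-1/93290) = -480639*(-1/52038) - 38939/93290 = 160213/17346 - 38939/93290 = 3567708719/404552085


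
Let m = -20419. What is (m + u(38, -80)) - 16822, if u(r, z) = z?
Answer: -37321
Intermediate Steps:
(m + u(38, -80)) - 16822 = (-20419 - 80) - 16822 = -20499 - 16822 = -37321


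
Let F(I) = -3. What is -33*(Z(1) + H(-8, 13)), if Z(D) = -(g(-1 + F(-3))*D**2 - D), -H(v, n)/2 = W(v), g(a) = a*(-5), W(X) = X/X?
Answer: 693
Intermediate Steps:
W(X) = 1
g(a) = -5*a
H(v, n) = -2 (H(v, n) = -2*1 = -2)
Z(D) = D - 20*D**2 (Z(D) = -((-5*(-1 - 3))*D**2 - D) = -((-5*(-4))*D**2 - D) = -(20*D**2 - D) = -(-D + 20*D**2) = D - 20*D**2)
-33*(Z(1) + H(-8, 13)) = -33*(1*(1 - 20*1) - 2) = -33*(1*(1 - 20) - 2) = -33*(1*(-19) - 2) = -33*(-19 - 2) = -33*(-21) = 693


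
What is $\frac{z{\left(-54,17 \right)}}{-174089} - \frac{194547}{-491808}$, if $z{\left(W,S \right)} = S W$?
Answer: $\frac{11439990809}{28539454304} \approx 0.40085$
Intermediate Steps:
$\frac{z{\left(-54,17 \right)}}{-174089} - \frac{194547}{-491808} = \frac{17 \left(-54\right)}{-174089} - \frac{194547}{-491808} = \left(-918\right) \left(- \frac{1}{174089}\right) - - \frac{64849}{163936} = \frac{918}{174089} + \frac{64849}{163936} = \frac{11439990809}{28539454304}$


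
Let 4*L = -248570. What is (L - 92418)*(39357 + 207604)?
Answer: -76340831281/2 ≈ -3.8170e+10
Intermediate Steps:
L = -124285/2 (L = (¼)*(-248570) = -124285/2 ≈ -62143.)
(L - 92418)*(39357 + 207604) = (-124285/2 - 92418)*(39357 + 207604) = -309121/2*246961 = -76340831281/2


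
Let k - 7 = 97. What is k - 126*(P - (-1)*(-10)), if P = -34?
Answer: 5648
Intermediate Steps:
k = 104 (k = 7 + 97 = 104)
k - 126*(P - (-1)*(-10)) = 104 - 126*(-34 - (-1)*(-10)) = 104 - 126*(-34 - 1*10) = 104 - 126*(-34 - 10) = 104 - 126*(-44) = 104 + 5544 = 5648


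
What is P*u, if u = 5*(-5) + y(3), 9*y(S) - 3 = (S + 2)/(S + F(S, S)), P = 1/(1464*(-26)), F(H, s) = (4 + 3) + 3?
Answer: 2881/4453488 ≈ 0.00064691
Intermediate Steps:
F(H, s) = 10 (F(H, s) = 7 + 3 = 10)
P = -1/38064 (P = 1/(-38064) = -1/38064 ≈ -2.6272e-5)
y(S) = 1/3 + (2 + S)/(9*(10 + S)) (y(S) = 1/3 + ((S + 2)/(S + 10))/9 = 1/3 + ((2 + S)/(10 + S))/9 = 1/3 + (2 + S)/(9*(10 + S)))
u = -2881/117 (u = 5*(-5) + 4*(8 + 3)/(9*(10 + 3)) = -25 + (4/9)*11/13 = -25 + (4/9)*(1/13)*11 = -25 + 44/117 = -2881/117 ≈ -24.624)
P*u = -1/38064*(-2881/117) = 2881/4453488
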